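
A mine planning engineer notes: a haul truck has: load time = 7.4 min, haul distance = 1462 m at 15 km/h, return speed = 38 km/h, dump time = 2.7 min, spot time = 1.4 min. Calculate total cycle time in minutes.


19.6564 min

Convert haul speed to m/min: 15 * 1000/60 = 250 m/min
Haul time = 1462 / 250 = 5.848 min
Convert return speed to m/min: 38 * 1000/60 = 633.3333333 m/min
Return time = 1462 / 633.3333333 = 2.308421053 min
Total cycle time:
= 7.4 + 5.848 + 2.7 + 2.308421053 + 1.4
= 19.6564 min


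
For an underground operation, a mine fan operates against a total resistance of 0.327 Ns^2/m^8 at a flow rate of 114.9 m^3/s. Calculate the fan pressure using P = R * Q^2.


4317.0573 Pa

Compute Q^2:
Q^2 = 114.9^2 = 13202.01
Compute pressure:
P = R * Q^2 = 0.327 * 13202.01
= 4317.0573 Pa


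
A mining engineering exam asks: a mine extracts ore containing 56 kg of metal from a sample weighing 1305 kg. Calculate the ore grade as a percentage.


4.2912%

Ore grade = (metal mass / ore mass) * 100
= (56 / 1305) * 100
= 0.04291187739 * 100
= 4.2912%


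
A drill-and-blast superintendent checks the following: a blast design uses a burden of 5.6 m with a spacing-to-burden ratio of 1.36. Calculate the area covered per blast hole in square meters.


First, find the spacing:
Spacing = burden * ratio = 5.6 * 1.36
= 7.616 m
Then, calculate the area:
Area = burden * spacing = 5.6 * 7.616
= 42.6496 m^2

42.6496 m^2


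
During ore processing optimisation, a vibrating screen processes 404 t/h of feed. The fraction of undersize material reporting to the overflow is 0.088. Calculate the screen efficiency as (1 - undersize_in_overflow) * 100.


91.2%

Screen efficiency = (1 - fraction of undersize in overflow) * 100
= (1 - 0.088) * 100
= 0.912 * 100
= 91.2%


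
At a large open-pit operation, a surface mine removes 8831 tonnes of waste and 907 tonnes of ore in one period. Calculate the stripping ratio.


Stripping ratio = waste tonnage / ore tonnage
= 8831 / 907
= 9.7365

9.7365


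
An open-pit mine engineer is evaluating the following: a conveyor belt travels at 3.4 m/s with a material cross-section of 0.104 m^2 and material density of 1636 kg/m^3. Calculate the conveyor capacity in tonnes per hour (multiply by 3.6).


Volumetric flow = speed * area
= 3.4 * 0.104 = 0.3536 m^3/s
Mass flow = volumetric * density
= 0.3536 * 1636 = 578.4896 kg/s
Convert to t/h: multiply by 3.6
Capacity = 578.4896 * 3.6
= 2082.5626 t/h

2082.5626 t/h


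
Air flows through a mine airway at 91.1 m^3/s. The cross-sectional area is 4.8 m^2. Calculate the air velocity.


18.9792 m/s

Velocity = flow rate / cross-sectional area
= 91.1 / 4.8
= 18.9792 m/s


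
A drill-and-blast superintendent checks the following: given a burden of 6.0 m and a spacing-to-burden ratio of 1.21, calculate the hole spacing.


7.26 m

Spacing = burden * ratio
= 6.0 * 1.21
= 7.26 m


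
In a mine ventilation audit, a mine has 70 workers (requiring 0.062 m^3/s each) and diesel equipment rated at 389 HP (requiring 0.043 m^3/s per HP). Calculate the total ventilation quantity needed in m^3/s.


Airflow for workers:
Q_people = 70 * 0.062 = 4.34 m^3/s
Airflow for diesel equipment:
Q_diesel = 389 * 0.043 = 16.727 m^3/s
Total ventilation:
Q_total = 4.34 + 16.727
= 21.067 m^3/s

21.067 m^3/s


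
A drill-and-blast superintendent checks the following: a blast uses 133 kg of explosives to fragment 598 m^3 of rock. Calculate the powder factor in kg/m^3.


0.2224 kg/m^3

Powder factor = explosive mass / rock volume
= 133 / 598
= 0.2224 kg/m^3


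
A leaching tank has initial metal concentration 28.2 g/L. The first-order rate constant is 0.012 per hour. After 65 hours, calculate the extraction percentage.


Compute the exponent:
-k * t = -0.012 * 65 = -0.78
Remaining concentration:
C = 28.2 * exp(-0.78)
= 28.2 * 0.4584060113
= 12.92704952 g/L
Extracted = 28.2 - 12.92704952 = 15.27295048 g/L
Extraction % = 15.27295048 / 28.2 * 100
= 54.1594%

54.1594%


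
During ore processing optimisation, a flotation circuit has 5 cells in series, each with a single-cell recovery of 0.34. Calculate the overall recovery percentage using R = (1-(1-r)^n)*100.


87.4767%

Complement of single-cell recovery:
1 - r = 1 - 0.34 = 0.66
Raise to power n:
(1 - r)^5 = 0.66^5 = 0.1252332576
Overall recovery:
R = (1 - 0.1252332576) * 100
= 87.4767%


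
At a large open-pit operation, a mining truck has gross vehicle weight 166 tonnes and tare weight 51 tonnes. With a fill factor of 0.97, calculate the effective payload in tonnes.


Maximum payload = gross - tare
= 166 - 51 = 115 tonnes
Effective payload = max payload * fill factor
= 115 * 0.97
= 111.55 tonnes

111.55 tonnes


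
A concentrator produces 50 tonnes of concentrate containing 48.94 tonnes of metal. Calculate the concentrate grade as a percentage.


97.88%

Grade = (metal in concentrate / concentrate mass) * 100
= (48.94 / 50) * 100
= 0.9788 * 100
= 97.88%


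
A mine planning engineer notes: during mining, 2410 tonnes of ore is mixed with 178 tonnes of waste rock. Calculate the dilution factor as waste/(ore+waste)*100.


Total material = ore + waste
= 2410 + 178 = 2588 tonnes
Dilution = waste / total * 100
= 178 / 2588 * 100
= 0.06877897991 * 100
= 6.8779%

6.8779%


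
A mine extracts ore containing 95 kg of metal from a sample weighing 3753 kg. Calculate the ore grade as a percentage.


2.5313%

Ore grade = (metal mass / ore mass) * 100
= (95 / 3753) * 100
= 0.02531308287 * 100
= 2.5313%


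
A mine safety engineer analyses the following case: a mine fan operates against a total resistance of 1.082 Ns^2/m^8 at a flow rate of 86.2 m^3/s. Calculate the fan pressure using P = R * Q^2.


Compute Q^2:
Q^2 = 86.2^2 = 7430.44
Compute pressure:
P = R * Q^2 = 1.082 * 7430.44
= 8039.7361 Pa

8039.7361 Pa


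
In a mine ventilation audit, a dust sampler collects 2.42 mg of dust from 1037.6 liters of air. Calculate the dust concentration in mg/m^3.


2.3323 mg/m^3

Convert liters to m^3: 1 m^3 = 1000 L
Concentration = mass / volume * 1000
= 2.42 / 1037.6 * 1000
= 0.00233230532 * 1000
= 2.3323 mg/m^3


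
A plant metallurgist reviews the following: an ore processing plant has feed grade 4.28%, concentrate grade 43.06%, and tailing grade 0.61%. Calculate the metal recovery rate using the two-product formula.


86.9798%

Using the two-product formula:
R = 100 * c * (f - t) / (f * (c - t))
Numerator = 100 * 43.06 * (4.28 - 0.61)
= 100 * 43.06 * 3.67
= 15803.02
Denominator = 4.28 * (43.06 - 0.61)
= 4.28 * 42.45
= 181.686
R = 15803.02 / 181.686
= 86.9798%


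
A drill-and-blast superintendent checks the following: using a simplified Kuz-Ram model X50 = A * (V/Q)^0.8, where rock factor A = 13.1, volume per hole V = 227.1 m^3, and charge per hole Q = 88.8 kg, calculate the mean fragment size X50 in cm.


Compute V/Q:
V/Q = 227.1 / 88.8 = 2.557432432
Raise to the power 0.8:
(V/Q)^0.8 = 2.557432432^0.8 = 2.119548383
Multiply by A:
X50 = 13.1 * 2.119548383
= 27.7661 cm

27.7661 cm


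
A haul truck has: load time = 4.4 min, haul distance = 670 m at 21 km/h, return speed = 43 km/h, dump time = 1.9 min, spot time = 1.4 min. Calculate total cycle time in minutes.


Convert haul speed to m/min: 21 * 1000/60 = 350 m/min
Haul time = 670 / 350 = 1.914285714 min
Convert return speed to m/min: 43 * 1000/60 = 716.6666667 m/min
Return time = 670 / 716.6666667 = 0.9348837209 min
Total cycle time:
= 4.4 + 1.914285714 + 1.9 + 0.9348837209 + 1.4
= 10.5492 min

10.5492 min


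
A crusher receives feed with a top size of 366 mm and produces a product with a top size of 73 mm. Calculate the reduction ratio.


5.0137

Reduction ratio = feed size / product size
= 366 / 73
= 5.0137


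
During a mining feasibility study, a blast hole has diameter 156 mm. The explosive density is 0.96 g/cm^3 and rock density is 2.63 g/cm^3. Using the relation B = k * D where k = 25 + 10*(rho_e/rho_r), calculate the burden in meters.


First, compute k:
rho_e / rho_r = 0.96 / 2.63 = 0.3650190114
k = 25 + 10 * 0.3650190114 = 28.65019011
Then, compute burden:
B = k * D / 1000 = 28.65019011 * 156 / 1000
= 4469.429658 / 1000
= 4.4694 m

4.4694 m


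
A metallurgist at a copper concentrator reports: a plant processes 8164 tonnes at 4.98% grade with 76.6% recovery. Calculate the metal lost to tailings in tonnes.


Total metal in feed:
= 8164 * 4.98 / 100 = 406.5672 tonnes
Metal recovered:
= 406.5672 * 76.6 / 100 = 311.4304752 tonnes
Metal lost to tailings:
= 406.5672 - 311.4304752
= 95.1367 tonnes

95.1367 tonnes


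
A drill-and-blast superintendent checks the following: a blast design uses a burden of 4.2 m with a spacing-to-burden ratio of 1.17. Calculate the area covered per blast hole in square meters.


20.6388 m^2

First, find the spacing:
Spacing = burden * ratio = 4.2 * 1.17
= 4.914 m
Then, calculate the area:
Area = burden * spacing = 4.2 * 4.914
= 20.6388 m^2


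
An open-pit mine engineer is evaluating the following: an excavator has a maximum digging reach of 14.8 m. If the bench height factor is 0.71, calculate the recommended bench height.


10.508 m

Bench height = reach * factor
= 14.8 * 0.71
= 10.508 m


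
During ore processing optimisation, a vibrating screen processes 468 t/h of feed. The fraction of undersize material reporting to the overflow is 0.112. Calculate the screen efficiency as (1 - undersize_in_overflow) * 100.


88.8%

Screen efficiency = (1 - fraction of undersize in overflow) * 100
= (1 - 0.112) * 100
= 0.888 * 100
= 88.8%


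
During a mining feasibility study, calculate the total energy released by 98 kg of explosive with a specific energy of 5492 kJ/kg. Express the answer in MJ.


Energy = mass * specific_energy / 1000
= 98 * 5492 / 1000
= 538216 / 1000
= 538.216 MJ

538.216 MJ


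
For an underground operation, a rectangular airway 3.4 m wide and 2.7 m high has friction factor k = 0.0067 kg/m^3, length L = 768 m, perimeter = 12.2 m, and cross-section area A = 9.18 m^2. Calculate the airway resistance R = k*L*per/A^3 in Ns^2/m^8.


Compute the numerator:
k * L * per = 0.0067 * 768 * 12.2
= 62.77632
Compute the denominator:
A^3 = 9.18^3 = 773.620632
Resistance:
R = 62.77632 / 773.620632
= 0.0811 Ns^2/m^8

0.0811 Ns^2/m^8


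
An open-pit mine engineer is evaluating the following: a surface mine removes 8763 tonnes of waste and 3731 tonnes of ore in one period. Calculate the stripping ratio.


Stripping ratio = waste tonnage / ore tonnage
= 8763 / 3731
= 2.3487

2.3487


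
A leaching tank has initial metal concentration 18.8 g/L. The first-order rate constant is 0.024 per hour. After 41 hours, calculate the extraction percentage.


Compute the exponent:
-k * t = -0.024 * 41 = -0.984
Remaining concentration:
C = 18.8 * exp(-0.984)
= 18.8 * 0.3738128529
= 7.027681635 g/L
Extracted = 18.8 - 7.027681635 = 11.77231836 g/L
Extraction % = 11.77231836 / 18.8 * 100
= 62.6187%

62.6187%


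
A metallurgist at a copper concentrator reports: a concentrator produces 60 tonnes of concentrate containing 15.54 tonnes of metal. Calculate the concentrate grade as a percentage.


Grade = (metal in concentrate / concentrate mass) * 100
= (15.54 / 60) * 100
= 0.259 * 100
= 25.9%

25.9%


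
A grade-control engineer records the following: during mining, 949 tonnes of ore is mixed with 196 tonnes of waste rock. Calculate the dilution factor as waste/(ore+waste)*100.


17.1179%

Total material = ore + waste
= 949 + 196 = 1145 tonnes
Dilution = waste / total * 100
= 196 / 1145 * 100
= 0.1711790393 * 100
= 17.1179%


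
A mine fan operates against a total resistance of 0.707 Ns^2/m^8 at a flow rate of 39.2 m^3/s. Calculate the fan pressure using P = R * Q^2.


Compute Q^2:
Q^2 = 39.2^2 = 1536.64
Compute pressure:
P = R * Q^2 = 0.707 * 1536.64
= 1086.4045 Pa

1086.4045 Pa


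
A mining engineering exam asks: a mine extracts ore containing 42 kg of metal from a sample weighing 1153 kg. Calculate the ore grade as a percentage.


3.6427%

Ore grade = (metal mass / ore mass) * 100
= (42 / 1153) * 100
= 0.03642671292 * 100
= 3.6427%


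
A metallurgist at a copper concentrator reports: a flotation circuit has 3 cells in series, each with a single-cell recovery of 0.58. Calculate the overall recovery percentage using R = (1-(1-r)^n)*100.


Complement of single-cell recovery:
1 - r = 1 - 0.58 = 0.42
Raise to power n:
(1 - r)^3 = 0.42^3 = 0.074088
Overall recovery:
R = (1 - 0.074088) * 100
= 92.5912%

92.5912%


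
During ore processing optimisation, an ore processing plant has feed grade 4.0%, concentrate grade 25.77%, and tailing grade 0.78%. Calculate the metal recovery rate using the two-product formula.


Using the two-product formula:
R = 100 * c * (f - t) / (f * (c - t))
Numerator = 100 * 25.77 * (4.0 - 0.78)
= 100 * 25.77 * 3.22
= 8297.94
Denominator = 4.0 * (25.77 - 0.78)
= 4.0 * 24.99
= 99.96
R = 8297.94 / 99.96
= 83.0126%

83.0126%


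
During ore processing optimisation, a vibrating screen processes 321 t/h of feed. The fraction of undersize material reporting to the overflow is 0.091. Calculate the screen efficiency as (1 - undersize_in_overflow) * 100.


90.9%

Screen efficiency = (1 - fraction of undersize in overflow) * 100
= (1 - 0.091) * 100
= 0.909 * 100
= 90.9%


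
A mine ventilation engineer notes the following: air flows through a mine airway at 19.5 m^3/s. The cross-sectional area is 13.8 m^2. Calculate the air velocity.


1.413 m/s

Velocity = flow rate / cross-sectional area
= 19.5 / 13.8
= 1.413 m/s


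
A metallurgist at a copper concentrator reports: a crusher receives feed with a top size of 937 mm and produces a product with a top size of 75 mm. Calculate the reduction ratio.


12.4933

Reduction ratio = feed size / product size
= 937 / 75
= 12.4933


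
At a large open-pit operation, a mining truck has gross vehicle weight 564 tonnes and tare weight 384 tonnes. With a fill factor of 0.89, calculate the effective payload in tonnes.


Maximum payload = gross - tare
= 564 - 384 = 180 tonnes
Effective payload = max payload * fill factor
= 180 * 0.89
= 160.2 tonnes

160.2 tonnes


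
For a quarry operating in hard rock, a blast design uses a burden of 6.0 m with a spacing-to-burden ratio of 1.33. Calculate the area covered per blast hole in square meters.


47.88 m^2

First, find the spacing:
Spacing = burden * ratio = 6.0 * 1.33
= 7.98 m
Then, calculate the area:
Area = burden * spacing = 6.0 * 7.98
= 47.88 m^2


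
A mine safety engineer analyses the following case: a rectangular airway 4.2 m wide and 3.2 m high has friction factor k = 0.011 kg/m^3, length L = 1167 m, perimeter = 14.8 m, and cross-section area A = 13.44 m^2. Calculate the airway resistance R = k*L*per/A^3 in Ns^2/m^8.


0.0783 Ns^2/m^8

Compute the numerator:
k * L * per = 0.011 * 1167 * 14.8
= 189.9876
Compute the denominator:
A^3 = 13.44^3 = 2427.715584
Resistance:
R = 189.9876 / 2427.715584
= 0.0783 Ns^2/m^8


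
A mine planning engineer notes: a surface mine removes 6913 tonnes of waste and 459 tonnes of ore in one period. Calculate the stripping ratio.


Stripping ratio = waste tonnage / ore tonnage
= 6913 / 459
= 15.061

15.061


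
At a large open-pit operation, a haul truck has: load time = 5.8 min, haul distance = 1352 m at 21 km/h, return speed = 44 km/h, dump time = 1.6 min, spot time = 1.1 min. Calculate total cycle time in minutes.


Convert haul speed to m/min: 21 * 1000/60 = 350 m/min
Haul time = 1352 / 350 = 3.862857143 min
Convert return speed to m/min: 44 * 1000/60 = 733.3333333 m/min
Return time = 1352 / 733.3333333 = 1.843636364 min
Total cycle time:
= 5.8 + 3.862857143 + 1.6 + 1.843636364 + 1.1
= 14.2065 min

14.2065 min


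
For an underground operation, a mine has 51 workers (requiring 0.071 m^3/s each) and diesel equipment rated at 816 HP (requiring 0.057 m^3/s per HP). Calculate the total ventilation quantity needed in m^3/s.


50.133 m^3/s

Airflow for workers:
Q_people = 51 * 0.071 = 3.621 m^3/s
Airflow for diesel equipment:
Q_diesel = 816 * 0.057 = 46.512 m^3/s
Total ventilation:
Q_total = 3.621 + 46.512
= 50.133 m^3/s


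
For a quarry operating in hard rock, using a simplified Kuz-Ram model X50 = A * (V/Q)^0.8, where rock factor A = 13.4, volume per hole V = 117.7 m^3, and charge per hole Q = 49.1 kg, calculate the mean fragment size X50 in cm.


26.9687 cm

Compute V/Q:
V/Q = 117.7 / 49.1 = 2.397148676
Raise to the power 0.8:
(V/Q)^0.8 = 2.397148676^0.8 = 2.012593087
Multiply by A:
X50 = 13.4 * 2.012593087
= 26.9687 cm


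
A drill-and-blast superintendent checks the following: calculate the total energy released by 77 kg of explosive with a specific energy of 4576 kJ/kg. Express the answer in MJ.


352.352 MJ

Energy = mass * specific_energy / 1000
= 77 * 4576 / 1000
= 352352 / 1000
= 352.352 MJ


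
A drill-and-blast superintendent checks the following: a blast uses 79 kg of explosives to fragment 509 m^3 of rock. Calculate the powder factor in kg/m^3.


Powder factor = explosive mass / rock volume
= 79 / 509
= 0.1552 kg/m^3

0.1552 kg/m^3


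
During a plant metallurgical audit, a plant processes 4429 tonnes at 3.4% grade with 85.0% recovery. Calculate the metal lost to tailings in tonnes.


22.5879 tonnes

Total metal in feed:
= 4429 * 3.4 / 100 = 150.586 tonnes
Metal recovered:
= 150.586 * 85.0 / 100 = 127.9981 tonnes
Metal lost to tailings:
= 150.586 - 127.9981
= 22.5879 tonnes


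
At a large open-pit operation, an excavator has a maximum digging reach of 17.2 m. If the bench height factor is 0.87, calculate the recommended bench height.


14.964 m

Bench height = reach * factor
= 17.2 * 0.87
= 14.964 m


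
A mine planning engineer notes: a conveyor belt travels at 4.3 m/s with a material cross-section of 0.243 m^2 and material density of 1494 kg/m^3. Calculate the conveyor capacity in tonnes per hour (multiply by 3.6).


5619.8902 t/h

Volumetric flow = speed * area
= 4.3 * 0.243 = 1.0449 m^3/s
Mass flow = volumetric * density
= 1.0449 * 1494 = 1561.0806 kg/s
Convert to t/h: multiply by 3.6
Capacity = 1561.0806 * 3.6
= 5619.8902 t/h


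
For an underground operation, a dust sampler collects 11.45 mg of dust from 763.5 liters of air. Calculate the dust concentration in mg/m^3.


14.9967 mg/m^3

Convert liters to m^3: 1 m^3 = 1000 L
Concentration = mass / volume * 1000
= 11.45 / 763.5 * 1000
= 0.01499672561 * 1000
= 14.9967 mg/m^3


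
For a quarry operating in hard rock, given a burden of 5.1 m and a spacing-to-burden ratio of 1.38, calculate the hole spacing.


Spacing = burden * ratio
= 5.1 * 1.38
= 7.038 m

7.038 m


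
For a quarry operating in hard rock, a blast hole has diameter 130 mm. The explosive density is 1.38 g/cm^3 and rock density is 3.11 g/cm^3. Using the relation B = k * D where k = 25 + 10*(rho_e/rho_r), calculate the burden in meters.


First, compute k:
rho_e / rho_r = 1.38 / 3.11 = 0.4437299035
k = 25 + 10 * 0.4437299035 = 29.43729904
Then, compute burden:
B = k * D / 1000 = 29.43729904 * 130 / 1000
= 3826.848875 / 1000
= 3.8268 m

3.8268 m


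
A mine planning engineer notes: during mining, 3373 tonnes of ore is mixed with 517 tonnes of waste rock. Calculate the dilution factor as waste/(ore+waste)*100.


13.2905%

Total material = ore + waste
= 3373 + 517 = 3890 tonnes
Dilution = waste / total * 100
= 517 / 3890 * 100
= 0.1329048843 * 100
= 13.2905%


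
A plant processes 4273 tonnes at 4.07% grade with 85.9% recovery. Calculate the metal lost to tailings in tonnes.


24.5215 tonnes

Total metal in feed:
= 4273 * 4.07 / 100 = 173.9111 tonnes
Metal recovered:
= 173.9111 * 85.9 / 100 = 149.3896349 tonnes
Metal lost to tailings:
= 173.9111 - 149.3896349
= 24.5215 tonnes


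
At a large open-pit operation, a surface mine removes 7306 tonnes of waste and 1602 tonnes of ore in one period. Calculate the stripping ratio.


4.5605

Stripping ratio = waste tonnage / ore tonnage
= 7306 / 1602
= 4.5605


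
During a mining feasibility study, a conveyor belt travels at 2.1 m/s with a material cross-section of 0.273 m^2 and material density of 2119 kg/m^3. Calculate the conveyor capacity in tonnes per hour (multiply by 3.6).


4373.3617 t/h

Volumetric flow = speed * area
= 2.1 * 0.273 = 0.5733 m^3/s
Mass flow = volumetric * density
= 0.5733 * 2119 = 1214.8227 kg/s
Convert to t/h: multiply by 3.6
Capacity = 1214.8227 * 3.6
= 4373.3617 t/h


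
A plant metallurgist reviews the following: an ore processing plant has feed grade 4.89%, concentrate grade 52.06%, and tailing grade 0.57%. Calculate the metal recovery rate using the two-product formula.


Using the two-product formula:
R = 100 * c * (f - t) / (f * (c - t))
Numerator = 100 * 52.06 * (4.89 - 0.57)
= 100 * 52.06 * 4.32
= 22489.92
Denominator = 4.89 * (52.06 - 0.57)
= 4.89 * 51.49
= 251.7861
R = 22489.92 / 251.7861
= 89.3215%

89.3215%


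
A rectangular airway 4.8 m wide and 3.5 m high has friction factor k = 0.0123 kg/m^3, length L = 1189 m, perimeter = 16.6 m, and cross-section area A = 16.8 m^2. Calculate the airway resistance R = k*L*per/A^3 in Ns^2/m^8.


Compute the numerator:
k * L * per = 0.0123 * 1189 * 16.6
= 242.77002
Compute the denominator:
A^3 = 16.8^3 = 4741.632
Resistance:
R = 242.77002 / 4741.632
= 0.0512 Ns^2/m^8

0.0512 Ns^2/m^8


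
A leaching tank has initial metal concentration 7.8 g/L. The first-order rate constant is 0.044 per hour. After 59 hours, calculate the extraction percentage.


Compute the exponent:
-k * t = -0.044 * 59 = -2.596
Remaining concentration:
C = 7.8 * exp(-2.596)
= 7.8 * 0.07457126751
= 0.5816558866 g/L
Extracted = 7.8 - 0.5816558866 = 7.218344113 g/L
Extraction % = 7.218344113 / 7.8 * 100
= 92.5429%

92.5429%


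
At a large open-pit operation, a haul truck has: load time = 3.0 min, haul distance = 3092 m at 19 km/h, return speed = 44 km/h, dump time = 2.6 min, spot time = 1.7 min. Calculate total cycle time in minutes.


Convert haul speed to m/min: 19 * 1000/60 = 316.6666667 m/min
Haul time = 3092 / 316.6666667 = 9.764210526 min
Convert return speed to m/min: 44 * 1000/60 = 733.3333333 m/min
Return time = 3092 / 733.3333333 = 4.216363636 min
Total cycle time:
= 3.0 + 9.764210526 + 2.6 + 4.216363636 + 1.7
= 21.2806 min

21.2806 min


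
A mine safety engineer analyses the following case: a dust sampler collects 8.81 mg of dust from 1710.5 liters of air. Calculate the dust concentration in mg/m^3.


5.1505 mg/m^3

Convert liters to m^3: 1 m^3 = 1000 L
Concentration = mass / volume * 1000
= 8.81 / 1710.5 * 1000
= 0.005150540778 * 1000
= 5.1505 mg/m^3


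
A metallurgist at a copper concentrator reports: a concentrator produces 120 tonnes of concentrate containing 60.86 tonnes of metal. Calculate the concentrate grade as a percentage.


Grade = (metal in concentrate / concentrate mass) * 100
= (60.86 / 120) * 100
= 0.5071666667 * 100
= 50.7167%

50.7167%


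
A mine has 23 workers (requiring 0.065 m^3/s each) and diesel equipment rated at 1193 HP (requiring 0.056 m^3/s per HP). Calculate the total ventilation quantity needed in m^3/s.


68.303 m^3/s

Airflow for workers:
Q_people = 23 * 0.065 = 1.495 m^3/s
Airflow for diesel equipment:
Q_diesel = 1193 * 0.056 = 66.808 m^3/s
Total ventilation:
Q_total = 1.495 + 66.808
= 68.303 m^3/s


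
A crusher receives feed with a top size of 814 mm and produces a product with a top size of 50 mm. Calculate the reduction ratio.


Reduction ratio = feed size / product size
= 814 / 50
= 16.28

16.28


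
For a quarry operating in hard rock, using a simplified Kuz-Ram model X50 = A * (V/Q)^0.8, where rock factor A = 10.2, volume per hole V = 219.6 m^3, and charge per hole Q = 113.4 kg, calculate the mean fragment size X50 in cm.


Compute V/Q:
V/Q = 219.6 / 113.4 = 1.936507937
Raise to the power 0.8:
(V/Q)^0.8 = 1.936507937^0.8 = 1.696740495
Multiply by A:
X50 = 10.2 * 1.696740495
= 17.3068 cm

17.3068 cm


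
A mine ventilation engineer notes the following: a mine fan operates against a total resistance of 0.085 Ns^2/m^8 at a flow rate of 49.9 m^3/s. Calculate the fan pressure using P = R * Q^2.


211.6509 Pa

Compute Q^2:
Q^2 = 49.9^2 = 2490.01
Compute pressure:
P = R * Q^2 = 0.085 * 2490.01
= 211.6509 Pa


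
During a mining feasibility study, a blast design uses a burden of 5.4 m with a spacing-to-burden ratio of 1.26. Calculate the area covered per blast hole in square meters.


36.7416 m^2

First, find the spacing:
Spacing = burden * ratio = 5.4 * 1.26
= 6.804 m
Then, calculate the area:
Area = burden * spacing = 5.4 * 6.804
= 36.7416 m^2


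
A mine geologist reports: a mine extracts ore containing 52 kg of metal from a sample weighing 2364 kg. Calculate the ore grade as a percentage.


2.1997%

Ore grade = (metal mass / ore mass) * 100
= (52 / 2364) * 100
= 0.02199661591 * 100
= 2.1997%


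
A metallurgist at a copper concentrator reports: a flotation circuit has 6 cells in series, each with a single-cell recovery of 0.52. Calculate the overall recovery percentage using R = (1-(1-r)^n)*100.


Complement of single-cell recovery:
1 - r = 1 - 0.52 = 0.48
Raise to power n:
(1 - r)^6 = 0.48^6 = 0.01223059046
Overall recovery:
R = (1 - 0.01223059046) * 100
= 98.7769%

98.7769%


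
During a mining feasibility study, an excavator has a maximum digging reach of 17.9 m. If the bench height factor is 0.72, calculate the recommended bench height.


Bench height = reach * factor
= 17.9 * 0.72
= 12.888 m

12.888 m


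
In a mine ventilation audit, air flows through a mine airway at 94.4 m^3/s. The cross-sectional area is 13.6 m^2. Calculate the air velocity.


6.9412 m/s

Velocity = flow rate / cross-sectional area
= 94.4 / 13.6
= 6.9412 m/s


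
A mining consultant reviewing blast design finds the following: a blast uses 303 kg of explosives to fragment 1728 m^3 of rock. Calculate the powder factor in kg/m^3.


Powder factor = explosive mass / rock volume
= 303 / 1728
= 0.1753 kg/m^3

0.1753 kg/m^3


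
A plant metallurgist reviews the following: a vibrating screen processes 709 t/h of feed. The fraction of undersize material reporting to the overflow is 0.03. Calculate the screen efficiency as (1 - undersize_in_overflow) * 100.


97.0%

Screen efficiency = (1 - fraction of undersize in overflow) * 100
= (1 - 0.03) * 100
= 0.97 * 100
= 97.0%


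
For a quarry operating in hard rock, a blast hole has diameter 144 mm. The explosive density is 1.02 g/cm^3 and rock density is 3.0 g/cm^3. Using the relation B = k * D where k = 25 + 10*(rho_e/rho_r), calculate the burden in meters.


4.0896 m

First, compute k:
rho_e / rho_r = 1.02 / 3.0 = 0.34
k = 25 + 10 * 0.34 = 28.4
Then, compute burden:
B = k * D / 1000 = 28.4 * 144 / 1000
= 4089.6 / 1000
= 4.0896 m


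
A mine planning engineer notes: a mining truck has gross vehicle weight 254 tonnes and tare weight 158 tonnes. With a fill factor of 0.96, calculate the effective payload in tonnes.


Maximum payload = gross - tare
= 254 - 158 = 96 tonnes
Effective payload = max payload * fill factor
= 96 * 0.96
= 92.16 tonnes

92.16 tonnes


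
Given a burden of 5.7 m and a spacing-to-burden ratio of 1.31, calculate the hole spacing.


Spacing = burden * ratio
= 5.7 * 1.31
= 7.467 m

7.467 m


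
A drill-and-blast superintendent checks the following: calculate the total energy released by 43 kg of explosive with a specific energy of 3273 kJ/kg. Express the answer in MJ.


140.739 MJ

Energy = mass * specific_energy / 1000
= 43 * 3273 / 1000
= 140739 / 1000
= 140.739 MJ


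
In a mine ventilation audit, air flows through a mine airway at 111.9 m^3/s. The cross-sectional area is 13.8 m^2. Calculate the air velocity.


8.1087 m/s

Velocity = flow rate / cross-sectional area
= 111.9 / 13.8
= 8.1087 m/s


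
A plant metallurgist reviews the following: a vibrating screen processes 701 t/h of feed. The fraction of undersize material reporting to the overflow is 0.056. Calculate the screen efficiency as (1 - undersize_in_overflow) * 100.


94.4%

Screen efficiency = (1 - fraction of undersize in overflow) * 100
= (1 - 0.056) * 100
= 0.944 * 100
= 94.4%


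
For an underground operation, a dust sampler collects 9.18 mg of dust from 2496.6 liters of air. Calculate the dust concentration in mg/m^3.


3.677 mg/m^3

Convert liters to m^3: 1 m^3 = 1000 L
Concentration = mass / volume * 1000
= 9.18 / 2496.6 * 1000
= 0.003677000721 * 1000
= 3.677 mg/m^3


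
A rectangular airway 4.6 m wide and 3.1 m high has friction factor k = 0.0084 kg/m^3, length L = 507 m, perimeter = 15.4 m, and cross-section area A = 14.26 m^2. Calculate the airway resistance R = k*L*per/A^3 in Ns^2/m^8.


Compute the numerator:
k * L * per = 0.0084 * 507 * 15.4
= 65.58552
Compute the denominator:
A^3 = 14.26^3 = 2899.736776
Resistance:
R = 65.58552 / 2899.736776
= 0.0226 Ns^2/m^8

0.0226 Ns^2/m^8


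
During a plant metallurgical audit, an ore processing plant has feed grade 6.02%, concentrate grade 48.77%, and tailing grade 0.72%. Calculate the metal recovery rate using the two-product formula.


89.3591%

Using the two-product formula:
R = 100 * c * (f - t) / (f * (c - t))
Numerator = 100 * 48.77 * (6.02 - 0.72)
= 100 * 48.77 * 5.3
= 25848.1
Denominator = 6.02 * (48.77 - 0.72)
= 6.02 * 48.05
= 289.261
R = 25848.1 / 289.261
= 89.3591%


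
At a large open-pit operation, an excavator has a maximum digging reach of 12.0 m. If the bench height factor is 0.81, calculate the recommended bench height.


9.72 m

Bench height = reach * factor
= 12.0 * 0.81
= 9.72 m


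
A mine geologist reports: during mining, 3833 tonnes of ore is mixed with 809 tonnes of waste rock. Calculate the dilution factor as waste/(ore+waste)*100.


Total material = ore + waste
= 3833 + 809 = 4642 tonnes
Dilution = waste / total * 100
= 809 / 4642 * 100
= 0.1742783283 * 100
= 17.4278%

17.4278%


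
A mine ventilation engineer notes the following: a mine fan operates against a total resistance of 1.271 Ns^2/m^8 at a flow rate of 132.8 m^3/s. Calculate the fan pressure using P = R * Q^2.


22415.1526 Pa

Compute Q^2:
Q^2 = 132.8^2 = 17635.84
Compute pressure:
P = R * Q^2 = 1.271 * 17635.84
= 22415.1526 Pa


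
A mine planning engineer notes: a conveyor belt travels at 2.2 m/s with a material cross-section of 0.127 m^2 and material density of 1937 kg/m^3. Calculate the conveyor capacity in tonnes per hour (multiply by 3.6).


Volumetric flow = speed * area
= 2.2 * 0.127 = 0.2794 m^3/s
Mass flow = volumetric * density
= 0.2794 * 1937 = 541.1978 kg/s
Convert to t/h: multiply by 3.6
Capacity = 541.1978 * 3.6
= 1948.3121 t/h

1948.3121 t/h


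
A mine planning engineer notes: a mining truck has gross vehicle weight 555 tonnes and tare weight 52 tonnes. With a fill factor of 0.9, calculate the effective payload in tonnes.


Maximum payload = gross - tare
= 555 - 52 = 503 tonnes
Effective payload = max payload * fill factor
= 503 * 0.9
= 452.7 tonnes

452.7 tonnes


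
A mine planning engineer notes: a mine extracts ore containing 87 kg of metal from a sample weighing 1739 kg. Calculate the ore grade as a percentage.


Ore grade = (metal mass / ore mass) * 100
= (87 / 1739) * 100
= 0.05002875216 * 100
= 5.0029%

5.0029%


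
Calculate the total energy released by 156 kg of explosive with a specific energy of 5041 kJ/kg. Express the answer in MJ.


786.396 MJ

Energy = mass * specific_energy / 1000
= 156 * 5041 / 1000
= 786396 / 1000
= 786.396 MJ


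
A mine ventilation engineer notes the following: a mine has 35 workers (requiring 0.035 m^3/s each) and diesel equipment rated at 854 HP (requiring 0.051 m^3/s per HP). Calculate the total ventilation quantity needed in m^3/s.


44.779 m^3/s

Airflow for workers:
Q_people = 35 * 0.035 = 1.225 m^3/s
Airflow for diesel equipment:
Q_diesel = 854 * 0.051 = 43.554 m^3/s
Total ventilation:
Q_total = 1.225 + 43.554
= 44.779 m^3/s


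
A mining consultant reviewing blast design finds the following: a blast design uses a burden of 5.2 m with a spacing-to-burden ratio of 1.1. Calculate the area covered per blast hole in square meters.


First, find the spacing:
Spacing = burden * ratio = 5.2 * 1.1
= 5.72 m
Then, calculate the area:
Area = burden * spacing = 5.2 * 5.72
= 29.744 m^2

29.744 m^2


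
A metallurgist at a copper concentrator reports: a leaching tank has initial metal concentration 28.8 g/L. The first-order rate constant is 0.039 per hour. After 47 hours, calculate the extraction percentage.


84.0067%

Compute the exponent:
-k * t = -0.039 * 47 = -1.833
Remaining concentration:
C = 28.8 * exp(-1.833)
= 28.8 * 0.1599330482
= 4.606071788 g/L
Extracted = 28.8 - 4.606071788 = 24.19392821 g/L
Extraction % = 24.19392821 / 28.8 * 100
= 84.0067%


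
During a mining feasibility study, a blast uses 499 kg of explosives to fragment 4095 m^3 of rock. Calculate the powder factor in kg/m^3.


Powder factor = explosive mass / rock volume
= 499 / 4095
= 0.1219 kg/m^3

0.1219 kg/m^3


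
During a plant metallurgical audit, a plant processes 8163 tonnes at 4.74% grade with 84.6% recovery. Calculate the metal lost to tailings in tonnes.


59.5866 tonnes

Total metal in feed:
= 8163 * 4.74 / 100 = 386.9262 tonnes
Metal recovered:
= 386.9262 * 84.6 / 100 = 327.3395652 tonnes
Metal lost to tailings:
= 386.9262 - 327.3395652
= 59.5866 tonnes


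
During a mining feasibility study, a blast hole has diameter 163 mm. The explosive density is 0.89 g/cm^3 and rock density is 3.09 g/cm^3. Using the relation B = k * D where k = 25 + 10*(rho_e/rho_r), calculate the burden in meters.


4.5445 m

First, compute k:
rho_e / rho_r = 0.89 / 3.09 = 0.28802589
k = 25 + 10 * 0.28802589 = 27.8802589
Then, compute burden:
B = k * D / 1000 = 27.8802589 * 163 / 1000
= 4544.482201 / 1000
= 4.5445 m


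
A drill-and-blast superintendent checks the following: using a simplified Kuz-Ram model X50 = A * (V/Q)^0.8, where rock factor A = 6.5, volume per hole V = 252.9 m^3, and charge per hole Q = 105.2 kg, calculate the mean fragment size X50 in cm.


13.1117 cm

Compute V/Q:
V/Q = 252.9 / 105.2 = 2.403992395
Raise to the power 0.8:
(V/Q)^0.8 = 2.403992395^0.8 = 2.017188444
Multiply by A:
X50 = 6.5 * 2.017188444
= 13.1117 cm


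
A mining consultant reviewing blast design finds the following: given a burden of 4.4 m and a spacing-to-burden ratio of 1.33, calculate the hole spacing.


Spacing = burden * ratio
= 4.4 * 1.33
= 5.852 m

5.852 m


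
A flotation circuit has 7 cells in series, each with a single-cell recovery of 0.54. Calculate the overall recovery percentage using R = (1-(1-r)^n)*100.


99.5642%

Complement of single-cell recovery:
1 - r = 1 - 0.54 = 0.46
Raise to power n:
(1 - r)^7 = 0.46^7 = 0.004358176572
Overall recovery:
R = (1 - 0.004358176572) * 100
= 99.5642%


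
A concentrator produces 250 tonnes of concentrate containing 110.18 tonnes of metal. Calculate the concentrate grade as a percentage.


44.072%

Grade = (metal in concentrate / concentrate mass) * 100
= (110.18 / 250) * 100
= 0.44072 * 100
= 44.072%


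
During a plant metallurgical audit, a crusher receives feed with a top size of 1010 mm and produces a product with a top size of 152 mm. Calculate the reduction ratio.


Reduction ratio = feed size / product size
= 1010 / 152
= 6.6447

6.6447


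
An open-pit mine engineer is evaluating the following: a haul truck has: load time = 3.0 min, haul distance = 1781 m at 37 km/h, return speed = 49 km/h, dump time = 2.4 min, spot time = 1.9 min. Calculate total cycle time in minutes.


12.3689 min

Convert haul speed to m/min: 37 * 1000/60 = 616.6666667 m/min
Haul time = 1781 / 616.6666667 = 2.888108108 min
Convert return speed to m/min: 49 * 1000/60 = 816.6666667 m/min
Return time = 1781 / 816.6666667 = 2.180816327 min
Total cycle time:
= 3.0 + 2.888108108 + 2.4 + 2.180816327 + 1.9
= 12.3689 min


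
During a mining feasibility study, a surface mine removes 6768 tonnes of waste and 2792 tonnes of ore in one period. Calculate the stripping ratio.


Stripping ratio = waste tonnage / ore tonnage
= 6768 / 2792
= 2.4241

2.4241


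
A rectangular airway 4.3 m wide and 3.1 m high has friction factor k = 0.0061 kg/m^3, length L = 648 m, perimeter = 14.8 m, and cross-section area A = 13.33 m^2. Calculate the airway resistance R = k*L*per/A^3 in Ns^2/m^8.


0.0247 Ns^2/m^8

Compute the numerator:
k * L * per = 0.0061 * 648 * 14.8
= 58.50144
Compute the denominator:
A^3 = 13.33^3 = 2368.593037
Resistance:
R = 58.50144 / 2368.593037
= 0.0247 Ns^2/m^8


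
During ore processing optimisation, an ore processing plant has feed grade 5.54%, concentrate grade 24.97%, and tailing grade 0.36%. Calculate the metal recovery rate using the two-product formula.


94.8696%

Using the two-product formula:
R = 100 * c * (f - t) / (f * (c - t))
Numerator = 100 * 24.97 * (5.54 - 0.36)
= 100 * 24.97 * 5.18
= 12934.46
Denominator = 5.54 * (24.97 - 0.36)
= 5.54 * 24.61
= 136.3394
R = 12934.46 / 136.3394
= 94.8696%


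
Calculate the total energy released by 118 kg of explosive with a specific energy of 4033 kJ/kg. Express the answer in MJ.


Energy = mass * specific_energy / 1000
= 118 * 4033 / 1000
= 475894 / 1000
= 475.894 MJ

475.894 MJ


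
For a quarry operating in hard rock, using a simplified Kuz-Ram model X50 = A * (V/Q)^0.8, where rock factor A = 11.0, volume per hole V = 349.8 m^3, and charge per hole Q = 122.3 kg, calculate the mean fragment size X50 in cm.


Compute V/Q:
V/Q = 349.8 / 122.3 = 2.860179886
Raise to the power 0.8:
(V/Q)^0.8 = 2.860179886^0.8 = 2.318006655
Multiply by A:
X50 = 11.0 * 2.318006655
= 25.4981 cm

25.4981 cm


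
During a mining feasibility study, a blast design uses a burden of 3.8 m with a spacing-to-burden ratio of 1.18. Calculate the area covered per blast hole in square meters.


17.0392 m^2

First, find the spacing:
Spacing = burden * ratio = 3.8 * 1.18
= 4.484 m
Then, calculate the area:
Area = burden * spacing = 3.8 * 4.484
= 17.0392 m^2


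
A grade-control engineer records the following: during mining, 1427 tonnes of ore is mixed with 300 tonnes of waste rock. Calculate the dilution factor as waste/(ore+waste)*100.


Total material = ore + waste
= 1427 + 300 = 1727 tonnes
Dilution = waste / total * 100
= 300 / 1727 * 100
= 0.1737116387 * 100
= 17.3712%

17.3712%


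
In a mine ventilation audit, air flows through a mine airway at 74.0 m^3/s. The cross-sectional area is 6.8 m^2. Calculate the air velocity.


10.8824 m/s

Velocity = flow rate / cross-sectional area
= 74.0 / 6.8
= 10.8824 m/s


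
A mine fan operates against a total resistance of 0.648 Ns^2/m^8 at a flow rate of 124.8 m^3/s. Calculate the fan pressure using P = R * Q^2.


Compute Q^2:
Q^2 = 124.8^2 = 15575.04
Compute pressure:
P = R * Q^2 = 0.648 * 15575.04
= 10092.6259 Pa

10092.6259 Pa


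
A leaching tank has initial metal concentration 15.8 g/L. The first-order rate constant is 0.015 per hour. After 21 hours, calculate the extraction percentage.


Compute the exponent:
-k * t = -0.015 * 21 = -0.315
Remaining concentration:
C = 15.8 * exp(-0.315)
= 15.8 * 0.7297888743
= 11.53066421 g/L
Extracted = 15.8 - 11.53066421 = 4.269335787 g/L
Extraction % = 4.269335787 / 15.8 * 100
= 27.0211%

27.0211%


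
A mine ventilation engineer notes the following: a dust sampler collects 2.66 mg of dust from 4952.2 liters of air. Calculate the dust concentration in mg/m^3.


0.5371 mg/m^3

Convert liters to m^3: 1 m^3 = 1000 L
Concentration = mass / volume * 1000
= 2.66 / 4952.2 * 1000
= 0.0005371350107 * 1000
= 0.5371 mg/m^3


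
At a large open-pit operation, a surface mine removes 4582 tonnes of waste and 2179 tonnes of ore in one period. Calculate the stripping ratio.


2.1028

Stripping ratio = waste tonnage / ore tonnage
= 4582 / 2179
= 2.1028


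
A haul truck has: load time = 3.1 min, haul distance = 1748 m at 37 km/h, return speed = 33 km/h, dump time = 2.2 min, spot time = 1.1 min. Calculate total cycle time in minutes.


Convert haul speed to m/min: 37 * 1000/60 = 616.6666667 m/min
Haul time = 1748 / 616.6666667 = 2.834594595 min
Convert return speed to m/min: 33 * 1000/60 = 550 m/min
Return time = 1748 / 550 = 3.178181818 min
Total cycle time:
= 3.1 + 2.834594595 + 2.2 + 3.178181818 + 1.1
= 12.4128 min

12.4128 min
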